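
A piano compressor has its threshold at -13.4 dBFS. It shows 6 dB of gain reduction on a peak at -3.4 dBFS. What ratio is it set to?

Input overshoot = -3.4 − (-13.4) = 10 dB.
Output overshoot = 10 − 6 = 4 dB.
Ratio = input overshoot / output overshoot = 10 / 4 = 2.5.

2.5:1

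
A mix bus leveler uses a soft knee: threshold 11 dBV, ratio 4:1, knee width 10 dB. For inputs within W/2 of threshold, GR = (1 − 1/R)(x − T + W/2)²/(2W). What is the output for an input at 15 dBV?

x − T + W/2 = 15 − 11 + 5 = 9.
GR = (1 − 1/4) × 9² / 20 = 0.75 × 81 / 20 = 3.0375 dB.
Output = 15 − 3.0375 = 11.9625 dBV.

11.9625 dBV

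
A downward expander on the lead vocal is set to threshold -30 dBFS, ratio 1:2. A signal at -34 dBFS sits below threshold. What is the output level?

-38 dBFS

Undershoot = (-30) − (-34) = 4 dB.
At 1:2, that expands to 8 dB under threshold.
Output = -30 − 8 = -38 dBFS.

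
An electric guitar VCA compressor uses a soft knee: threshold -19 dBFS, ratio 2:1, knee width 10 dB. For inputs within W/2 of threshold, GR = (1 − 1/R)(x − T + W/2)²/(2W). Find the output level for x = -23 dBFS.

x − T + W/2 = -23 − (-19) + 5 = 1.
GR = (1 − 1/2) × 1² / 20 = 0.5 × 1 / 20 = 0.025 dB.
Output = -23 − 0.025 = -23.025 dBFS.

-23.025 dBFS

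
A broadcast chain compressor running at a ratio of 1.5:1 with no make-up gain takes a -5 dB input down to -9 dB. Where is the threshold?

Let T be the threshold. Output overshoot = (input overshoot)/R, so -9 − T = (-5 − T)/1.5.
1.5·(-9 − T) = -5 − T → 0.5·T = -13.5 − (-5) = -8.5.
T = -8.5/0.5 = -17 dB.

-17 dB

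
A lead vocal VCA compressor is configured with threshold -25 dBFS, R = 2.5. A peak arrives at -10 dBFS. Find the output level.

The input is 15 dB above the -25 dBFS threshold.
At 2.5:1 the overshoot is divided by 2.5, leaving 6 dB above threshold.
Output = -25 + 6 = -19 dBFS.

-19 dBFS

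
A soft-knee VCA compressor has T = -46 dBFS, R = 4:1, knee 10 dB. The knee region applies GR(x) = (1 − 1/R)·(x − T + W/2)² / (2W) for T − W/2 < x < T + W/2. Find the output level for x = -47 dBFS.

-47.6 dBFS

x − T + W/2 = -47 − (-46) + 5 = 4.
GR = (1 − 1/4) × 4² / 20 = 0.75 × 16 / 20 = 0.6 dB.
Output = -47 − 0.6 = -47.6 dBFS.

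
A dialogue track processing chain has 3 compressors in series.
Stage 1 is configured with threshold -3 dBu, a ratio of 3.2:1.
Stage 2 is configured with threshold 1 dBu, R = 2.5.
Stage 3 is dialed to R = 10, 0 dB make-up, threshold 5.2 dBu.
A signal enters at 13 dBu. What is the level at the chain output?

1.4 dBu

Stage 1: 16 dB above -3 dBu, reduced 3.2:1 to 5 dB above → 2 dBu.
Stage 2: 2 dBu is 1 dB over 1 dBu; at 2.5:1 that becomes 0.4 dB over, giving 1.4 dBu.
Stage 3: below threshold (1.4 ≤ 5.2); passes unchanged; output 1.4 dBu.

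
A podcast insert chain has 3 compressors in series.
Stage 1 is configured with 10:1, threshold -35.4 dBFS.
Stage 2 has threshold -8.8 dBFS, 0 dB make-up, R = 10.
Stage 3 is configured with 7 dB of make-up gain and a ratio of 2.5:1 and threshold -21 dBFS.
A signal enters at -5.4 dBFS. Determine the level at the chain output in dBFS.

Stage 1: overshoot 30 dB → 30/10 = 3 dB → -32.4 dBFS.
Stage 2: -32.4 dBFS is at or below the -8.8 dBFS threshold — no compression; output -32.4 dBFS.
Stage 3: below threshold (-32.4 ≤ -21); passes unchanged; make-up brings it to -25.4 dBFS.

-25.4 dBFS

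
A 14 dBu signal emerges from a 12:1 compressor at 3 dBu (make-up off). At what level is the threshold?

Input is 12 dB above T (since output overshoot × R = input overshoot: (3 − T)·12 = 14 − T gives T = 2 dBu).
Check: 2 + (14 − 2)/12 = 2 + 1 = 3 dBu. ✓

2 dBu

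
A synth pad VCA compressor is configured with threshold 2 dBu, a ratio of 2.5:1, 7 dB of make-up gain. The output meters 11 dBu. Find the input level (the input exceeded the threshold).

Before make-up, the level was 11 − 7 = 4 dBu.
That's 2 dB above the 2 dBu threshold.
Input overshoot = R × output overshoot = 5 dB → input = 2 + 5 = 7 dBu.

7 dBu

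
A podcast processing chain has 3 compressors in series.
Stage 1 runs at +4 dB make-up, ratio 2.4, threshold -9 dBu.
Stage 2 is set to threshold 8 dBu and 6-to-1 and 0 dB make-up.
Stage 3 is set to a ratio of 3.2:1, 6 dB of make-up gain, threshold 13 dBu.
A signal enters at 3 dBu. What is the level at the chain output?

6 dBu

Stage 1: 12 dB above -9 dBu, reduced 2.4:1 to 5 dB above → -4 dBu; +4 dB make-up → 0 dBu.
Stage 2: 0 dBu ≤ 8 dBu, so stage 2 doesn't engage; output 0 dBu.
Stage 3: below threshold (0 ≤ 13); passes unchanged; make-up brings it to 6 dBu.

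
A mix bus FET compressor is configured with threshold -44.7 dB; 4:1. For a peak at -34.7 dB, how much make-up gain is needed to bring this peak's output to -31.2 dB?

The peak compresses to -44.7 + 10/4 = -42.2 dB.
To reach -31.2 dB requires -31.2 − (-42.2) = 11 dB of make-up.

11 dB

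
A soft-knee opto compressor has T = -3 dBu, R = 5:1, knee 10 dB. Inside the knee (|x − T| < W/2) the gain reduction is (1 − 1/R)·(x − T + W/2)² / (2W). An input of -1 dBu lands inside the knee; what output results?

x − T + W/2 = -1 − (-3) + 5 = 7.
GR = (1 − 1/5) × 7² / 20 = 0.8 × 49 / 20 = 1.96 dB.
Output = -1 − 1.96 = -2.96 dBu.

-2.96 dBu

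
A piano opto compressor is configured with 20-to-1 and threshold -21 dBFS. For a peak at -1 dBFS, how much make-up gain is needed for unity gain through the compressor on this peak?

Overshoot 20 dB → 20/20 = 1 dB after compression, so the compressed level is -21 + 1 = -20 dBFS.
Make-up = target − compressed = -1 − (-20) = 19 dB.

19 dB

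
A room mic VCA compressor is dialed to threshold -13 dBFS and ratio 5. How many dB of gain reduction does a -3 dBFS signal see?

Overshoot = -3 − (-13) = 10 dB.
At 5:1, output sits 10/5 = 2 dB above threshold.
Gain reduction = 10 − 2 = 8 dB.

8 dB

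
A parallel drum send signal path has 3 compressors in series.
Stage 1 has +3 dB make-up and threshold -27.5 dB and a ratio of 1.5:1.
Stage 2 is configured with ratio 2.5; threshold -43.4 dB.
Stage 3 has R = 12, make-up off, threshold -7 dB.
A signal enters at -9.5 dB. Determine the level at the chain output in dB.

-31.04 dB

Stage 1: -9.5 dB is 18 dB over -27.5 dB; at 1.5:1 that becomes 12 dB over, giving -15.5 dB; +3 dB make-up → -12.5 dB.
Stage 2: overshoot 30.9 dB → 30.9/2.5 = 12.36 dB → -31.04 dB.
Stage 3: -31.04 dB is at or below the -7 dB threshold — no compression; output -31.04 dB.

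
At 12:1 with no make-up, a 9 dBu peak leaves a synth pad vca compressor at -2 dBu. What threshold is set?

-3 dBu

Let T be the threshold. Output overshoot = (input overshoot)/R, so -2 − T = (9 − T)/12.
12·(-2 − T) = 9 − T → 11·T = -24 − 9 = -33.
T = -33/11 = -3 dBu.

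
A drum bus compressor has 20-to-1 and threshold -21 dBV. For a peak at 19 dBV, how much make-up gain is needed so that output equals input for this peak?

38 dB

Without make-up, output = threshold + overshoot/20 = -21 + 2 = -19 dBV.
Gap to target: 38 dB.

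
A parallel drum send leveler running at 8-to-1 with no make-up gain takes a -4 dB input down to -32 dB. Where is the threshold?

-36 dB

Gain reduction = -4 − (-32) = 28 dB; output overshoot = GR / (R − 1) = 28 / 7 = 4 dB.
Threshold = output − output overshoot = -32 − 4 = -36 dB.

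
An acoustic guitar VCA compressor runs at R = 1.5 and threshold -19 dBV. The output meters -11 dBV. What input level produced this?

-7 dBV

Post-compression overshoot = -11 − (-19) = 8 dB.
Before 1.5:1 compression the overshoot was 8 × 1.5 = 12 dB, so input = -19 + 12 = -7 dBV.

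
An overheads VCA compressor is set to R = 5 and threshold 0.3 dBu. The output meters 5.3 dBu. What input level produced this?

That's 5 dB above the 0.3 dBu threshold.
Input overshoot = R × output overshoot = 25 dB → input = 0.3 + 25 = 25.3 dBu.

25.3 dBu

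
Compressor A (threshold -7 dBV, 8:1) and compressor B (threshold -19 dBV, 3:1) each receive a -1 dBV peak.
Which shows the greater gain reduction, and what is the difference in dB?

A: 6 dB over, compressed to 0.75 dB over, so 5.25 dB of GR.
B: 18 dB over, compressed to 6 dB over, so 12 dB of GR.
B applies 6.75 dB more gain reduction.

B, by 6.75 dB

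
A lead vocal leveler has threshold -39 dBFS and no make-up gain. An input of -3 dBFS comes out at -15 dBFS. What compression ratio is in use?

1.5:1

Input overshoot = -3 − (-39) = 36 dB; output overshoot = -15 − (-39) = 24 dB.
Ratio = 36 / 24 = 1.5.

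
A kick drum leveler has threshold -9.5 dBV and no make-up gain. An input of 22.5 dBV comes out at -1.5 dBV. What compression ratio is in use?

4:1

Input overshoot = 22.5 − (-9.5) = 32 dB; output overshoot = -1.5 − (-9.5) = 8 dB.
Ratio = 32 / 8 = 4.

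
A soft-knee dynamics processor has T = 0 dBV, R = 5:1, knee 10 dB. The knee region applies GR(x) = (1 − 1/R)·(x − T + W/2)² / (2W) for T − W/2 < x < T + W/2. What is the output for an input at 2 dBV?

x − T + W/2 = 2 − 0 + 5 = 7.
GR = (1 − 1/5) × 7² / 20 = 0.8 × 49 / 20 = 1.96 dB.
Output = 2 − 1.96 = 0.04 dBV.

0.04 dBV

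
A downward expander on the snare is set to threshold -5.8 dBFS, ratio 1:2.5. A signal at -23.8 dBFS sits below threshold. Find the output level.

-50.8 dBFS

The input is 18 dB below the -5.8 dBFS threshold.
A 1:2.5 expander multiplies undershoot by 2.5: 18 × 2.5 = 45 dB below threshold.
Output = -5.8 − 45 = -50.8 dBFS.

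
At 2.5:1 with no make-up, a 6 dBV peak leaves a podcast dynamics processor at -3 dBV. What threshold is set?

Input is 15 dB above T (since output overshoot × R = input overshoot: (-3 − T)·2.5 = 6 − T gives T = -9 dBV).
Check: -9 + (6 − (-9))/2.5 = -9 + 6 = -3 dBV. ✓

-9 dBV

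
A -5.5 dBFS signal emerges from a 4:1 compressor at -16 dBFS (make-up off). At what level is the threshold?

Let T be the threshold. Output overshoot = (input overshoot)/R, so -16 − T = (-5.5 − T)/4.
4·(-16 − T) = -5.5 − T → 3·T = -64 − (-5.5) = -58.5.
T = -58.5/3 = -19.5 dBFS.

-19.5 dBFS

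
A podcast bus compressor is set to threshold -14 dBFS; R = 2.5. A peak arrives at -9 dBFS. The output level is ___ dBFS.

The input is 5 dB above the -14 dBFS threshold.
2.5:1 compression reduces that to 5/2.5 = 2 dB over.
Output = -14 + 2 = -12 dBFS.

-12 dBFS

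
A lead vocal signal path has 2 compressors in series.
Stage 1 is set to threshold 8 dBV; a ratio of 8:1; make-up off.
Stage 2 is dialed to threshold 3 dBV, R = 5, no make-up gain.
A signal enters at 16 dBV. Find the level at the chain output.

4.2 dBV

Stage 1: 16 dBV is 8 dB over 8 dBV; at 8:1 that becomes 1 dB over, giving 9 dBV.
Stage 2: 6 dB above 3 dBV, reduced 5:1 to 1.2 dB above → 4.2 dBV.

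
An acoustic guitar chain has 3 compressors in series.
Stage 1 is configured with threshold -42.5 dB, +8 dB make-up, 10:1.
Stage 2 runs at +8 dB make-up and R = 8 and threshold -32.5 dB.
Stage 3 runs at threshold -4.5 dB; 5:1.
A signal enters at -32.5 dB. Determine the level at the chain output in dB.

Stage 1: 10 dB above -42.5 dB, reduced 10:1 to 1 dB above → -41.5 dB; +8 dB make-up → -33.5 dB.
Stage 2: -33.5 dB is at or below the -32.5 dB threshold — no compression; make-up brings it to -25.5 dB.
Stage 3: -25.5 dB is at or below the -4.5 dB threshold — no compression; output -25.5 dB.

-25.5 dB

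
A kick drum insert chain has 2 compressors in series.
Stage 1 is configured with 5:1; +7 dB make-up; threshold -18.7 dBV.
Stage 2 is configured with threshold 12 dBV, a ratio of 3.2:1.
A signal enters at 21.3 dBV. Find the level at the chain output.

-3.7 dBV

Stage 1: 21.3 dBV is 40 dB over -18.7 dBV; at 5:1 that becomes 8 dB over, giving -10.7 dBV; +7 dB make-up → -3.7 dBV.
Stage 2: below threshold (-3.7 ≤ 12); passes unchanged; output -3.7 dBV.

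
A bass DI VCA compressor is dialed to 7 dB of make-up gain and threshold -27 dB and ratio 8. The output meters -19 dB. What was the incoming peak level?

Stripping the +7 dB make-up gives -26 dB at the gain stage.
That's 1 dB above the -27 dB threshold.
Undo the ratio: input overshoot = 1 × 8 = 8 dB, giving input = -19 dB.

-19 dB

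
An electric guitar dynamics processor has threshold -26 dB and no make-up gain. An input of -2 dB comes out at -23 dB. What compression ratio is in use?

Input overshoot = -2 − (-26) = 24 dB; output overshoot = -23 − (-26) = 3 dB.
Ratio = 24 / 3 = 8.

8:1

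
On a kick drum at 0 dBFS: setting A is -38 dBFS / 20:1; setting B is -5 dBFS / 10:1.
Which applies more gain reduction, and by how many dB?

A: GR = 38 − 38/20 = 36.1 dB.
B: GR = 5 − 5/10 = 4.5 dB.
A applies 31.6 dB more gain reduction.

A, by 31.6 dB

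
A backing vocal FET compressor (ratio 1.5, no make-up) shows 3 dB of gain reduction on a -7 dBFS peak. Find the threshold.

Gain reduction = -7 − (-10) = 3 dB; output overshoot = GR / (R − 1) = 3 / 0.5 = 6 dB.
Threshold = output − output overshoot = -10 − 6 = -16 dBFS.

-16 dBFS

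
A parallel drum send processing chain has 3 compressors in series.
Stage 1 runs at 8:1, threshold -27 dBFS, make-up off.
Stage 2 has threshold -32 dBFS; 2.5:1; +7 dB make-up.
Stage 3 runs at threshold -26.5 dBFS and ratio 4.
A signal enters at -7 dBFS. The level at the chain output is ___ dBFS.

-25.375 dBFS

Stage 1: overshoot 20 dB → 20/8 = 2.5 dB → -24.5 dBFS.
Stage 2: 7.5 dB above -32 dBFS, reduced 2.5:1 to 3 dB above → -29 dBFS; +7 dB make-up → -22 dBFS.
Stage 3: overshoot 4.5 dB → 4.5/4 = 1.125 dB → -25.375 dBFS.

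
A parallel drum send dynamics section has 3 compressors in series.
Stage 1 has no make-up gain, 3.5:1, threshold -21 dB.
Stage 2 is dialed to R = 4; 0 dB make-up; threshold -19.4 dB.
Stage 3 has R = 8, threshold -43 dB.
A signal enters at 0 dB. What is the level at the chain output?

-39.9125 dB

Stage 1: 0 dB is 21 dB over -21 dB; at 3.5:1 that becomes 6 dB over, giving -15 dB.
Stage 2: 4.4 dB above -19.4 dB, reduced 4:1 to 1.1 dB above → -18.3 dB.
Stage 3: overshoot 24.7 dB → 24.7/8 = 3.0875 dB → -39.9125 dB.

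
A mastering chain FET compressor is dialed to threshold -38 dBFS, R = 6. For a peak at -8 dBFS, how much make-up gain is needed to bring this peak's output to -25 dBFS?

8 dB

The peak compresses to -38 + 30/6 = -33 dBFS.
To reach -25 dBFS requires -25 − (-33) = 8 dB of make-up.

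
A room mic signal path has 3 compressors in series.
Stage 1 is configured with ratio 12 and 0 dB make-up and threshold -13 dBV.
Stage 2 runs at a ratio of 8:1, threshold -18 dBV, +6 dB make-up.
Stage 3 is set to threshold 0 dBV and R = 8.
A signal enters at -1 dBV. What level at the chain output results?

Stage 1: 12 dB above -13 dBV, reduced 12:1 to 1 dB above → -12 dBV.
Stage 2: 6 dB above -18 dBV, reduced 8:1 to 0.75 dB above → -17.25 dBV; +6 dB make-up → -11.25 dBV.
Stage 3: below threshold (-11.25 ≤ 0); passes unchanged; output -11.25 dBV.

-11.25 dBV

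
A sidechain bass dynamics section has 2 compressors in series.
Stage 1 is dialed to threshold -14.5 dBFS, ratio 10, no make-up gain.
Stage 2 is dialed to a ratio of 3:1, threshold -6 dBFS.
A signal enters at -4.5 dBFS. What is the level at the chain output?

Stage 1: 10 dB above -14.5 dBFS, reduced 10:1 to 1 dB above → -13.5 dBFS.
Stage 2: below threshold (-13.5 ≤ -6); passes unchanged; output -13.5 dBFS.

-13.5 dBFS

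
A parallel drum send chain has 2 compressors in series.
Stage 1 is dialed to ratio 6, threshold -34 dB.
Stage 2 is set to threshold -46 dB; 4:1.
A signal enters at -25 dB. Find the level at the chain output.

-42.625 dB

Stage 1: overshoot 9 dB → 9/6 = 1.5 dB → -32.5 dB.
Stage 2: overshoot 13.5 dB → 13.5/4 = 3.375 dB → -42.625 dB.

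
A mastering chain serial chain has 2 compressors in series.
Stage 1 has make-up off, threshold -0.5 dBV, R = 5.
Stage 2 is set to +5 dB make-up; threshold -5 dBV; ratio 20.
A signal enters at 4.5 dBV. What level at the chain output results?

0.275 dBV

Stage 1: 4.5 dBV is 5 dB over -0.5 dBV; at 5:1 that becomes 1 dB over, giving 0.5 dBV.
Stage 2: 5.5 dB above -5 dBV, reduced 20:1 to 0.275 dB above → -4.725 dBV; +5 dB make-up → 0.275 dBV.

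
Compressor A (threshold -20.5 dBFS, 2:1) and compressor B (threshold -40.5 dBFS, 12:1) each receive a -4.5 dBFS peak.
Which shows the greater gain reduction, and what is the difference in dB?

A: overshoot 16 dB → output overshoot 8 dB → GR 8 dB.
B: overshoot 36 dB → output overshoot 3 dB → GR 33 dB.
B reduces 25 dB more.

B, by 25 dB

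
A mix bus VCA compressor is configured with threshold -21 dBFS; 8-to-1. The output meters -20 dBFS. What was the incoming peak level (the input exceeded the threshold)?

That's 1 dB above the -21 dBFS threshold.
Before 8:1 compression the overshoot was 1 × 8 = 8 dB, so input = -21 + 8 = -13 dBFS.

-13 dBFS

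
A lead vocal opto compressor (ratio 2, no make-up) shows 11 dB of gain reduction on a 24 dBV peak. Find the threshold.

Gain reduction = 24 − 13 = 11 dB; output overshoot = GR / (R − 1) = 11 / 1 = 11 dB.
Threshold = output − output overshoot = 13 − 11 = 2 dBV.

2 dBV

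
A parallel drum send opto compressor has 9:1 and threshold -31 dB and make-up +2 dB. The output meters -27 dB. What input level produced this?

-13 dB

Remove make-up: -27 − 2 = -29 dB.
Post-compression overshoot = -29 − (-31) = 2 dB.
Before 9:1 compression the overshoot was 2 × 9 = 18 dB, so input = -31 + 18 = -13 dB.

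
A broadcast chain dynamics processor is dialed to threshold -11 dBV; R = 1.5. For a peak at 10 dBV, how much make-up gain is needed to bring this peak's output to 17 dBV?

14 dB

Without make-up, output = threshold + overshoot/1.5 = -11 + 14 = 3 dBV.
Gap to target: 14 dB.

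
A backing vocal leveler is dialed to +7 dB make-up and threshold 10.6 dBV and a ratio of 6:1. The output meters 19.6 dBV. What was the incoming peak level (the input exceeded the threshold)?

Remove make-up: 19.6 − 7 = 12.6 dBV.
Post-compression overshoot = 12.6 − 10.6 = 2 dB.
Before 6:1 compression the overshoot was 2 × 6 = 12 dB, so input = 10.6 + 12 = 22.6 dBV.

22.6 dBV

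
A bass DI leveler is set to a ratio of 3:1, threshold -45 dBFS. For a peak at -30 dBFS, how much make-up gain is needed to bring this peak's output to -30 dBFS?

Overshoot 15 dB → 15/3 = 5 dB after compression, so the compressed level is -45 + 5 = -40 dBFS.
Make-up = target − compressed = -30 − (-40) = 10 dB.

10 dB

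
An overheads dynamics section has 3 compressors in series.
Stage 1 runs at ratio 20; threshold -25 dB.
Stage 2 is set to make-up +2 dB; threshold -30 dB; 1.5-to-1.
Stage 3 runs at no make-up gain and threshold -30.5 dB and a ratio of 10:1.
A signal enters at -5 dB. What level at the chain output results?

Stage 1: -5 dB is 20 dB over -25 dB; at 20:1 that becomes 1 dB over, giving -24 dB.
Stage 2: overshoot 6 dB → 6/1.5 = 4 dB → -26 dB; +2 dB make-up → -24 dB.
Stage 3: -24 dB is 6.5 dB over -30.5 dB; at 10:1 that becomes 0.65 dB over, giving -29.85 dB.

-29.85 dB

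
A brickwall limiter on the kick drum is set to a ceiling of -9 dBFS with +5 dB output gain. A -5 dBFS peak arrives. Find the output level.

-4 dBFS

At ∞:1, everything above -9 dBFS is held at the ceiling.
Output gain then adds 5 dB: -9 + 5 = -4 dBFS.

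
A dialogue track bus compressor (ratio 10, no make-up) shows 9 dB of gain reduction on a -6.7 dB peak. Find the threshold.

-16.7 dB

Gain reduction = -6.7 − (-15.7) = 9 dB; output overshoot = GR / (R − 1) = 9 / 9 = 1 dB.
Threshold = output − output overshoot = -15.7 − 1 = -16.7 dB.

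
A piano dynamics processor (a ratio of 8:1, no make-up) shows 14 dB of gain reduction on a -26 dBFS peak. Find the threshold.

Gain reduction = -26 − (-40) = 14 dB; output overshoot = GR / (R − 1) = 14 / 7 = 2 dB.
Threshold = output − output overshoot = -40 − 2 = -42 dBFS.

-42 dBFS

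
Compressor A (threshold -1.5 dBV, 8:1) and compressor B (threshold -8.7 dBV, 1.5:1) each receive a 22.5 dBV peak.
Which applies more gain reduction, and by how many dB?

A: overshoot 24 dB → output overshoot 3 dB → GR 21 dB.
B: overshoot 31.2 dB → output overshoot 20.8 dB → GR 10.4 dB.
A applies 10.6 dB more gain reduction.

A, by 10.6 dB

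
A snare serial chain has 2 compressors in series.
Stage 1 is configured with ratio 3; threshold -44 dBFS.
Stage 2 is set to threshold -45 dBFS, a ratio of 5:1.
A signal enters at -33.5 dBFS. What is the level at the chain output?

Stage 1: overshoot 10.5 dB → 10.5/3 = 3.5 dB → -40.5 dBFS.
Stage 2: -40.5 dBFS is 4.5 dB over -45 dBFS; at 5:1 that becomes 0.9 dB over, giving -44.1 dBFS.

-44.1 dBFS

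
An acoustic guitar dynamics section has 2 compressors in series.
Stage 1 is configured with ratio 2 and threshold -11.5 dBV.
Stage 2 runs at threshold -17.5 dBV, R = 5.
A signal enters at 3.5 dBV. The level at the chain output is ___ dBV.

-14.8 dBV

Stage 1: overshoot 15 dB → 15/2 = 7.5 dB → -4 dBV.
Stage 2: 13.5 dB above -17.5 dBV, reduced 5:1 to 2.7 dB above → -14.8 dBV.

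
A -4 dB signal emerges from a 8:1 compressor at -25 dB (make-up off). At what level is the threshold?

-28 dB

Gain reduction = -4 − (-25) = 21 dB; output overshoot = GR / (R − 1) = 21 / 7 = 3 dB.
Threshold = output − output overshoot = -25 − 3 = -28 dB.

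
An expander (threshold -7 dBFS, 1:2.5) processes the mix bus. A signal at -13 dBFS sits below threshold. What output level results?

The input is 6 dB below the -7 dBFS threshold.
A 1:2.5 expander multiplies undershoot by 2.5: 6 × 2.5 = 15 dB below threshold.
Output = -7 − 15 = -22 dBFS.

-22 dBFS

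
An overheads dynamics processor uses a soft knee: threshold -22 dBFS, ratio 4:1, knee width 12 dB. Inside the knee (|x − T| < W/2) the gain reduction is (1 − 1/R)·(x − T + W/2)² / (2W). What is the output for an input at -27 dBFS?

x − T + W/2 = -27 − (-22) + 6 = 1.
GR = (1 − 1/4) × 1² / 24 = 0.75 × 1 / 24 = 0.03125 dB.
Output = -27 − 0.03125 = -27.03125 dBFS.

-27.03125 dBFS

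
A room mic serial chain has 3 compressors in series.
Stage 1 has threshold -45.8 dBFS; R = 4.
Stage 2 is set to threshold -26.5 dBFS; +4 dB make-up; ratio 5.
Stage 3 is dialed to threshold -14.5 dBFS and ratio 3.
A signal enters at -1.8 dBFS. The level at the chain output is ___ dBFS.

-30.8 dBFS

Stage 1: 44 dB above -45.8 dBFS, reduced 4:1 to 11 dB above → -34.8 dBFS.
Stage 2: -34.8 dBFS ≤ -26.5 dBFS, so stage 2 doesn't engage; make-up brings it to -30.8 dBFS.
Stage 3: -30.8 dBFS is at or below the -14.5 dBFS threshold — no compression; output -30.8 dBFS.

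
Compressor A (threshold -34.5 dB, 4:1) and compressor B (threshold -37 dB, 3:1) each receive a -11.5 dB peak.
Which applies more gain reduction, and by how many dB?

A: 23 dB over, compressed to 5.75 dB over, so 17.25 dB of GR.
B: 25.5 dB over, compressed to 8.5 dB over, so 17 dB of GR.
A reduces 0.25 dB more.

A, by 0.25 dB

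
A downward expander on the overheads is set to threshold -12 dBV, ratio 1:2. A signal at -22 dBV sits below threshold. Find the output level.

-32 dBV

The input is 10 dB below the -12 dBV threshold.
A 1:2 expander multiplies undershoot by 2: 10 × 2 = 20 dB below threshold.
Output = -12 − 20 = -32 dBV.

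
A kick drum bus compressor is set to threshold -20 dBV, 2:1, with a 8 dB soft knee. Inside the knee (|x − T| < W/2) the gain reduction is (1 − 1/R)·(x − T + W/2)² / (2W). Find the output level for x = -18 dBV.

x − T + W/2 = -18 − (-20) + 4 = 6.
GR = (1 − 1/2) × 6² / 16 = 0.5 × 36 / 16 = 1.125 dB.
Output = -18 − 1.125 = -19.125 dBV.

-19.125 dBV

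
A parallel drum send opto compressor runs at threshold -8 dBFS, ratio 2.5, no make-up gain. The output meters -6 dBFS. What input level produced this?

Post-compression overshoot = -6 − (-8) = 2 dB.
Undo the ratio: input overshoot = 2 × 2.5 = 5 dB, giving input = -3 dBFS.

-3 dBFS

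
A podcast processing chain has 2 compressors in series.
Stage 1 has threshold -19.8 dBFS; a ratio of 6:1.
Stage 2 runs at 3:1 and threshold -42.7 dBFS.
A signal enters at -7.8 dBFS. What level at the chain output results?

Stage 1: 12 dB above -19.8 dBFS, reduced 6:1 to 2 dB above → -17.8 dBFS.
Stage 2: overshoot 24.9 dB → 24.9/3 = 8.3 dB → -34.4 dBFS.

-34.4 dBFS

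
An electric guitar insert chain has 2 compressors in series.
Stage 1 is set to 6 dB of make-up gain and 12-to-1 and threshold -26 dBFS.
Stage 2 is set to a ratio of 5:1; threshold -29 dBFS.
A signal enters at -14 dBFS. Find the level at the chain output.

Stage 1: 12 dB above -26 dBFS, reduced 12:1 to 1 dB above → -25 dBFS; +6 dB make-up → -19 dBFS.
Stage 2: overshoot 10 dB → 10/5 = 2 dB → -27 dBFS.

-27 dBFS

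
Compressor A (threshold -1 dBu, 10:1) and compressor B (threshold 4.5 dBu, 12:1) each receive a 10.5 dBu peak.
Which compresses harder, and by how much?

A: GR = 11.5 − 11.5/10 = 10.35 dB.
B: GR = 6 − 6/12 = 5.5 dB.
A applies 4.85 dB more gain reduction.

A, by 4.85 dB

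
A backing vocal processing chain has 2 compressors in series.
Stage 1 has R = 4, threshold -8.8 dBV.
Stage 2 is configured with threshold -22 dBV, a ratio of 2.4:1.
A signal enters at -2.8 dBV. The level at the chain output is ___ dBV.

-15.875 dBV

Stage 1: overshoot 6 dB → 6/4 = 1.5 dB → -7.3 dBV.
Stage 2: 14.7 dB above -22 dBV, reduced 2.4:1 to 6.125 dB above → -15.875 dBV.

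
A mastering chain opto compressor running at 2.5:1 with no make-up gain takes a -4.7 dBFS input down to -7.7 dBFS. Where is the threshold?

-9.7 dBFS

Gain reduction = -4.7 − (-7.7) = 3 dB; output overshoot = GR / (R − 1) = 3 / 1.5 = 2 dB.
Threshold = output − output overshoot = -7.7 − 2 = -9.7 dBFS.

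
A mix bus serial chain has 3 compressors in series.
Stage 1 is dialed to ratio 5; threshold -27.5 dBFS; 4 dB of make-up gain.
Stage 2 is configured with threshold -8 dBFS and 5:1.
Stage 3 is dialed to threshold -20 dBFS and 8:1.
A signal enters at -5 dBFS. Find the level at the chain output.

-19.875 dBFS

Stage 1: -5 dBFS is 22.5 dB over -27.5 dBFS; at 5:1 that becomes 4.5 dB over, giving -23 dBFS; +4 dB make-up → -19 dBFS.
Stage 2: -19 dBFS is at or below the -8 dBFS threshold — no compression; output -19 dBFS.
Stage 3: -19 dBFS is 1 dB over -20 dBFS; at 8:1 that becomes 0.125 dB over, giving -19.875 dBFS.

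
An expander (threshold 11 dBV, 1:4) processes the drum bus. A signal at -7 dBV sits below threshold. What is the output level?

-61 dBV

Undershoot = 11 − (-7) = 18 dB.
At 1:4, that expands to 72 dB under threshold.
Output = 11 − 72 = -61 dBV.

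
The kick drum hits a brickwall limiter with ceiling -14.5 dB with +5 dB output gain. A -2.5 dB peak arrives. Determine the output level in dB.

At ∞:1, everything above -14.5 dB is held at the ceiling.
Output gain then adds 5 dB: -14.5 + 5 = -9.5 dB.

-9.5 dB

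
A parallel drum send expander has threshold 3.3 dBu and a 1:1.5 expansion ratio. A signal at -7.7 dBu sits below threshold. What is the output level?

Undershoot = 3.3 − (-7.7) = 11 dB.
At 1:1.5, that expands to 16.5 dB under threshold.
Output = 3.3 − 16.5 = -13.2 dBu.

-13.2 dBu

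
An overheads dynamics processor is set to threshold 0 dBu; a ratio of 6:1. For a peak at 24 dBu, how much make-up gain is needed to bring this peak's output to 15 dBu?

The peak compresses to 0 + 24/6 = 4 dBu.
To reach 15 dBu requires 15 − 4 = 11 dB of make-up.

11 dB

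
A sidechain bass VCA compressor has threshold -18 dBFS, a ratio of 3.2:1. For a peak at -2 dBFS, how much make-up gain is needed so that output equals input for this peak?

11 dB

Without make-up, output = threshold + overshoot/3.2 = -18 + 5 = -13 dBFS.
Gap to target: 11 dB.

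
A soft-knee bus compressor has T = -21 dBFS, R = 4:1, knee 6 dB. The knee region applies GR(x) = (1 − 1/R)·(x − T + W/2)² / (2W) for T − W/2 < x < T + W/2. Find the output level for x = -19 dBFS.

-20.5625 dBFS

x − T + W/2 = -19 − (-21) + 3 = 5.
GR = (1 − 1/4) × 5² / 12 = 0.75 × 25 / 12 = 1.5625 dB.
Output = -19 − 1.5625 = -20.5625 dBFS.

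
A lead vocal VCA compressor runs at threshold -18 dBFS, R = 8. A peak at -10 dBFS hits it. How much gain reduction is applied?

7 dB

The signal is 8 dB above threshold.
After 8:1 compression the overshoot becomes 8/8 = 1 dB.
Gain reduction = 8 − 1 = 7 dB.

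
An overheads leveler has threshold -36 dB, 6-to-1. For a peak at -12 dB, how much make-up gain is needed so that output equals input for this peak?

Overshoot 24 dB → 24/6 = 4 dB after compression, so the compressed level is -36 + 4 = -32 dB.
Make-up = target − compressed = -12 − (-32) = 20 dB.

20 dB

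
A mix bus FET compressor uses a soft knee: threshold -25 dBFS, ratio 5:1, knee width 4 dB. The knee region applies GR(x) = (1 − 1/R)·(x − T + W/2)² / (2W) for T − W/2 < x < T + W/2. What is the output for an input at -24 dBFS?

x − T + W/2 = -24 − (-25) + 2 = 3.
GR = (1 − 1/5) × 3² / 8 = 0.8 × 9 / 8 = 0.9 dB.
Output = -24 − 0.9 = -24.9 dBFS.

-24.9 dBFS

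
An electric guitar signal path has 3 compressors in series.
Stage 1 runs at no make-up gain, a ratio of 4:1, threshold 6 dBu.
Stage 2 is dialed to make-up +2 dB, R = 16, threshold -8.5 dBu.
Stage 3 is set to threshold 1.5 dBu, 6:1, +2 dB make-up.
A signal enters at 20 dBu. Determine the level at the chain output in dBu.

Stage 1: 20 dBu is 14 dB over 6 dBu; at 4:1 that becomes 3.5 dB over, giving 9.5 dBu.
Stage 2: 9.5 dBu is 18 dB over -8.5 dBu; at 16:1 that becomes 1.125 dB over, giving -7.375 dBu; +2 dB make-up → -5.375 dBu.
Stage 3: -5.375 dBu is at or below the 1.5 dBu threshold — no compression; make-up brings it to -3.375 dBu.

-3.375 dBu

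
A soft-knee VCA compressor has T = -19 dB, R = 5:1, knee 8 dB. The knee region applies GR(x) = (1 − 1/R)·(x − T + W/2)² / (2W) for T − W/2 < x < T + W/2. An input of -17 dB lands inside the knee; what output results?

-18.8 dB

x − T + W/2 = -17 − (-19) + 4 = 6.
GR = (1 − 1/5) × 6² / 16 = 0.8 × 36 / 16 = 1.8 dB.
Output = -17 − 1.8 = -18.8 dB.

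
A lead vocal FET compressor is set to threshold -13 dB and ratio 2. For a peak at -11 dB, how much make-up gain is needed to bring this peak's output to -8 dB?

4 dB

Overshoot 2 dB → 2/2 = 1 dB after compression, so the compressed level is -13 + 1 = -12 dB.
Make-up = target − compressed = -8 − (-12) = 4 dB.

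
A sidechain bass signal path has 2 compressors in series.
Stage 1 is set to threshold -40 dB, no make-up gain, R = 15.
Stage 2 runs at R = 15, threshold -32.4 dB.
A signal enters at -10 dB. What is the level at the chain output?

Stage 1: overshoot 30 dB → 30/15 = 2 dB → -38 dB.
Stage 2: -38 dB is at or below the -32.4 dB threshold — no compression; output -38 dB.

-38 dB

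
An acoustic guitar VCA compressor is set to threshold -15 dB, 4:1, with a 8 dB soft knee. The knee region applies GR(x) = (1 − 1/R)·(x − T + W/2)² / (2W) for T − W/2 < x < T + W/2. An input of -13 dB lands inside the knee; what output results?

x − T + W/2 = -13 − (-15) + 4 = 6.
GR = (1 − 1/4) × 6² / 16 = 0.75 × 36 / 16 = 1.6875 dB.
Output = -13 − 1.6875 = -14.6875 dB.

-14.6875 dB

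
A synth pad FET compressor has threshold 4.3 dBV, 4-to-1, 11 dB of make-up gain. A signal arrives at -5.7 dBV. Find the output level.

-5.7 dBV is 10 dB below the 4.3 dBV threshold, so no gain reduction is applied.
Make-up gain adds 11 dB: -5.7 + 11 = 5.3 dBV.

5.3 dBV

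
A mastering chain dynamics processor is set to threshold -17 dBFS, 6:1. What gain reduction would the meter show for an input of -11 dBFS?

5 dB

Overshoot = -11 − (-17) = 6 dB.
A 6:1 ratio leaves 1 dB of that excess.
GR = overshoot in − overshoot out = 6 − 1 = 5 dB.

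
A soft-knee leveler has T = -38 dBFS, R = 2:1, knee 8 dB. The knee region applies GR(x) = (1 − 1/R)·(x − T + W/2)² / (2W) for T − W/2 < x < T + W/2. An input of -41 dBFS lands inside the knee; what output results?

-41.03125 dBFS

x − T + W/2 = -41 − (-38) + 4 = 1.
GR = (1 − 1/2) × 1² / 16 = 0.5 × 1 / 16 = 0.03125 dB.
Output = -41 − 0.03125 = -41.03125 dBFS.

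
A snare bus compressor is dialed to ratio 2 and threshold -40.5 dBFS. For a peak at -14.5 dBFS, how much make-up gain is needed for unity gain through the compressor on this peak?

13 dB

Without make-up, output = threshold + overshoot/2 = -40.5 + 13 = -27.5 dBFS.
Gap to target: 13 dB.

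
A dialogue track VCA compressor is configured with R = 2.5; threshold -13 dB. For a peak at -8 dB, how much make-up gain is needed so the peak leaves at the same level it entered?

3 dB

The peak compresses to -13 + 5/2.5 = -11 dB.
To reach -8 dB requires -8 − (-11) = 3 dB of make-up.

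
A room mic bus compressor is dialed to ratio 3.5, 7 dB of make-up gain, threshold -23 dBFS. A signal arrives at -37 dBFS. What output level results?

-30 dBFS

-37 dBFS is 14 dB below the -23 dBFS threshold, so no gain reduction is applied.
Make-up gain adds 7 dB: -37 + 7 = -30 dBFS.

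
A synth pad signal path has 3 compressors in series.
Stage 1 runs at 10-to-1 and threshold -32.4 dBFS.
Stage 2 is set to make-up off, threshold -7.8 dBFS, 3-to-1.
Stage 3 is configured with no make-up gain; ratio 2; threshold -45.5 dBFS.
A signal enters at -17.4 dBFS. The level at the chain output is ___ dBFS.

Stage 1: overshoot 15 dB → 15/10 = 1.5 dB → -30.9 dBFS.
Stage 2: below threshold (-30.9 ≤ -7.8); passes unchanged; output -30.9 dBFS.
Stage 3: overshoot 14.6 dB → 14.6/2 = 7.3 dB → -38.2 dBFS.

-38.2 dBFS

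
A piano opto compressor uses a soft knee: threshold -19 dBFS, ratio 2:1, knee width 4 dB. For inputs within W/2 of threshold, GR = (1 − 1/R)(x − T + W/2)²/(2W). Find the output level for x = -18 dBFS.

-18.5625 dBFS

x − T + W/2 = -18 − (-19) + 2 = 3.
GR = (1 − 1/2) × 3² / 8 = 0.5 × 9 / 8 = 0.5625 dB.
Output = -18 − 0.5625 = -18.5625 dBFS.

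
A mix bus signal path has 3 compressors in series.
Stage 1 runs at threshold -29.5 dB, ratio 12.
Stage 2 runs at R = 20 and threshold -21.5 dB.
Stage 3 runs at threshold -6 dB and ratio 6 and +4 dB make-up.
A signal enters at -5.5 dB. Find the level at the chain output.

-23.5 dB

Stage 1: overshoot 24 dB → 24/12 = 2 dB → -27.5 dB.
Stage 2: -27.5 dB is at or below the -21.5 dB threshold — no compression; output -27.5 dB.
Stage 3: -27.5 dB is at or below the -6 dB threshold — no compression; make-up brings it to -23.5 dB.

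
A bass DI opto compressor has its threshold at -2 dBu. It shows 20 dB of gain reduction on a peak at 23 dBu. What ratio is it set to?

5:1

Input overshoot = 23 − (-2) = 25 dB.
Output overshoot = 25 − 20 = 5 dB.
Ratio = input overshoot / output overshoot = 25 / 5 = 5.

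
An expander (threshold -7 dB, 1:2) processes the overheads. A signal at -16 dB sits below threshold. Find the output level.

The input is 9 dB below the -7 dB threshold.
A 1:2 expander multiplies undershoot by 2: 9 × 2 = 18 dB below threshold.
Output = -7 − 18 = -25 dB.

-25 dB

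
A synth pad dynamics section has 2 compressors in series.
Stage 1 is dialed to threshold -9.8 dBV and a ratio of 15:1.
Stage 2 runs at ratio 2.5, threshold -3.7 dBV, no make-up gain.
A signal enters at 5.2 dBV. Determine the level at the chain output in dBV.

Stage 1: overshoot 15 dB → 15/15 = 1 dB → -8.8 dBV.
Stage 2: -8.8 dBV is at or below the -3.7 dBV threshold — no compression; output -8.8 dBV.

-8.8 dBV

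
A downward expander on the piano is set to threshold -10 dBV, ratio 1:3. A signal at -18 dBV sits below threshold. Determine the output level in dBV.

-34 dBV

Undershoot = (-10) − (-18) = 8 dB.
At 1:3, that expands to 24 dB under threshold.
Output = -10 − 24 = -34 dBV.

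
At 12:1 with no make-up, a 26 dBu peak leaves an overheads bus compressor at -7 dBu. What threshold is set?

Let T be the threshold. Output overshoot = (input overshoot)/R, so -7 − T = (26 − T)/12.
12·(-7 − T) = 26 − T → 11·T = -84 − 26 = -110.
T = -110/11 = -10 dBu.

-10 dBu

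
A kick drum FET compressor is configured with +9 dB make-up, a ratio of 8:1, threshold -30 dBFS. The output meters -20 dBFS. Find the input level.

Before make-up, the level was -20 − 9 = -29 dBFS.
The compressed level sits -29 − (-30) = 1 dB over threshold.
Input overshoot = R × output overshoot = 8 dB → input = -30 + 8 = -22 dBFS.

-22 dBFS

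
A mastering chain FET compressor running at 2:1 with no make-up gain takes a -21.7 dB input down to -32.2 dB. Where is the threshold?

-42.7 dB

Gain reduction = -21.7 − (-32.2) = 10.5 dB; output overshoot = GR / (R − 1) = 10.5 / 1 = 10.5 dB.
Threshold = output − output overshoot = -32.2 − 10.5 = -42.7 dB.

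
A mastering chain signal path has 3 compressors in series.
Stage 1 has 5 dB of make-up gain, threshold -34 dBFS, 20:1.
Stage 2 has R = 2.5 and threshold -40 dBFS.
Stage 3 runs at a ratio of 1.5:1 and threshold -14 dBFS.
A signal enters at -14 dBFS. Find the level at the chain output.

-35.2 dBFS

Stage 1: -14 dBFS is 20 dB over -34 dBFS; at 20:1 that becomes 1 dB over, giving -33 dBFS; +5 dB make-up → -28 dBFS.
Stage 2: 12 dB above -40 dBFS, reduced 2.5:1 to 4.8 dB above → -35.2 dBFS.
Stage 3: below threshold (-35.2 ≤ -14); passes unchanged; output -35.2 dBFS.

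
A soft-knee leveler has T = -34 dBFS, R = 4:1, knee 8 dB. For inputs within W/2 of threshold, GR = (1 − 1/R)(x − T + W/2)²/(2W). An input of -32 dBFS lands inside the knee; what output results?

-33.6875 dBFS

x − T + W/2 = -32 − (-34) + 4 = 6.
GR = (1 − 1/4) × 6² / 16 = 0.75 × 36 / 16 = 1.6875 dB.
Output = -32 − 1.6875 = -33.6875 dBFS.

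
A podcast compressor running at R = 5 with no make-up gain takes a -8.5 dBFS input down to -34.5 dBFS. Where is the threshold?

Input is 32.5 dB above T (since output overshoot × R = input overshoot: (-34.5 − T)·5 = -8.5 − T gives T = -41 dBFS).
Check: -41 + (-8.5 − (-41))/5 = -41 + 6.5 = -34.5 dBFS. ✓

-41 dBFS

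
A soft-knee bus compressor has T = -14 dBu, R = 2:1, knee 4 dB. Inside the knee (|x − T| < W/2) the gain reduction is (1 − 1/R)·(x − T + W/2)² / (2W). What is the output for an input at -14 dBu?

-14.25 dBu

x − T + W/2 = -14 − (-14) + 2 = 2.
GR = (1 − 1/2) × 2² / 8 = 0.5 × 4 / 8 = 0.25 dB.
Output = -14 − 0.25 = -14.25 dBu.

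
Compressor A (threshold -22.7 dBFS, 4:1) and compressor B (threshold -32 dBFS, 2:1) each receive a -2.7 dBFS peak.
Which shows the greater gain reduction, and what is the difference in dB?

A, by 0.35 dB

A: GR = 20 − 20/4 = 15 dB.
B: GR = 29.3 − 29.3/2 = 14.65 dB.
Difference: 0.35 dB in favour of A.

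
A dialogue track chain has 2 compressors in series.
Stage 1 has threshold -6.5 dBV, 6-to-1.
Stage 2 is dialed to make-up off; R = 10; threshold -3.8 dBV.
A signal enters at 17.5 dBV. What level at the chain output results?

-3.67 dBV

Stage 1: overshoot 24 dB → 24/6 = 4 dB → -2.5 dBV.
Stage 2: overshoot 1.3 dB → 1.3/10 = 0.13 dB → -3.67 dBV.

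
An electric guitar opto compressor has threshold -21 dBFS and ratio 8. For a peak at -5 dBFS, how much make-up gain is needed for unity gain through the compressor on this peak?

14 dB

The peak compresses to -21 + 16/8 = -19 dBFS.
To reach -5 dBFS requires -5 − (-19) = 14 dB of make-up.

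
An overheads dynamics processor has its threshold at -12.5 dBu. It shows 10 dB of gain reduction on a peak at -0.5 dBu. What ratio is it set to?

Input overshoot = -0.5 − (-12.5) = 12 dB.
Output overshoot = 12 − 10 = 2 dB.
Ratio = input overshoot / output overshoot = 12 / 2 = 6.

6:1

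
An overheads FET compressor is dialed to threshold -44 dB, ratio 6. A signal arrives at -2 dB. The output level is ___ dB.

The input is 42 dB above the -44 dB threshold.
6:1 compression reduces that to 42/6 = 7 dB over.
That puts the output at -37 dB.

-37 dB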